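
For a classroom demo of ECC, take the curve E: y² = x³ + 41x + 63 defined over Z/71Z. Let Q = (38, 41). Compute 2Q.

tangent at (38, 41): λ = (3·38² + 41)/(2·41) ≡ 42/11. 11⁻¹ ≡ 13 (mod 71), so λ ≡ 42·13 ≡ 49.
  x = λ² - 38 - 38 = 2401 - 76 ≡ 53; y = λ·(38 - 53) - 41 ≡ 5. → (53, 5)

(53, 5)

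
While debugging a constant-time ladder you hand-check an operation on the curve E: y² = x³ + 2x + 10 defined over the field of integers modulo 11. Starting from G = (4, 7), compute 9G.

Double-and-add on 9 = (1001)₂. Start with G = (4, 7) for the leading 1-bit.
double: tangent at (4, 7): λ = (3·4² + 2)/(2·7) ≡ 6/3. 3⁻¹ ≡ 4 (mod 11) since 3·4 = 12 ≡ 1, so λ ≡ 6·4 ≡ 2.
  x = λ² - 4 - 4 = 4 - 8 ≡ 7; y = λ·(4 - 7) - 7 ≡ 9. → (7, 9)
double: tangent at (7, 9): λ = (3·7² + 2)/(2·9) ≡ 6/7. 7⁻¹ ≡ 8 (mod 11), so λ ≡ 6·8 ≡ 4.
  x = λ² - 7 - 7 = 16 - 14 ≡ 2; y = λ·(7 - 2) - 9 ≡ 0. → (2, 0)
double: (2, 0) + (2, 0): same x and y₁ ≡ -y₂, so the sum is the point at infinity.
add G: the point at infinity + (4, 7) = (4, 7) (identity).

(4, 7)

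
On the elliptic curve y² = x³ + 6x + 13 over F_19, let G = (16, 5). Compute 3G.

(3, 18)

Repeated addition: build up to 3G.
2G: tangent at (16, 5): λ = (3·16² + 6)/(2·5) ≡ 14/10. 10⁻¹ ≡ 2 (mod 19), so λ ≡ 14·2 ≡ 9.
  x = λ² - 16 - 16 = 81 - 32 ≡ 11; y = λ·(16 - 11) - 5 ≡ 2. → (11, 2)
3G: (11, 2) + (16, 5). λ = (5 - 2)/(16 - 11) ≡ 3/5 mod 19. 5⁻¹ ≡ 4 (mod 19) since 5·4 = 20 ≡ 1, so λ ≡ 12.
  x = λ² - 11 - 16 = 144 - 27 ≡ 3; y = λ·(11 - 3) - 2 ≡ 18. → (3, 18)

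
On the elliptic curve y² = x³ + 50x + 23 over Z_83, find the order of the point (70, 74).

11

2P: tangent at (70, 74): λ = (3·70² + 50)/(2·74) ≡ 59/65. 65⁻¹ ≡ 23 (mod 83), so λ ≡ 59·23 ≡ 29.
  x = λ² - 70 - 70 = 841 - 140 ≡ 37; y = λ·(70 - 37) - 74 ≡ 53. → (37, 53)
3P: (37, 53) + (70, 74). λ = (74 - 53)/(70 - 37) ≡ 21/33 mod 83. 33⁻¹ ≡ 78 (mod 83), so λ ≡ 61.
  x = λ² - 37 - 70 = 3721 - 107 ≡ 45; y = λ·(37 - 45) - 53 ≡ 40. → (45, 40)
4P: (45, 40) + (70, 74). λ = (74 - 40)/(70 - 45) ≡ 34/25 mod 83. 25⁻¹ ≡ 10 (mod 83), so λ ≡ 8.
  x = λ² - 45 - 70 = 64 - 115 ≡ 32; y = λ·(45 - 32) - 40 ≡ 64. → (32, 64)
5P: (32, 64) + (70, 74). λ = (74 - 64)/(70 - 32) ≡ 10/38 mod 83. 38⁻¹ ≡ 59 (mod 83), so λ ≡ 9.
  x = λ² - 32 - 70 = 81 - 102 ≡ 62; y = λ·(32 - 62) - 64 ≡ 81. → (62, 81)
6P: (62, 81) + (70, 74). λ = (74 - 81)/(70 - 62) ≡ 76/8 mod 83. 8⁻¹ ≡ 52 (mod 83) since 8·52 = 416 ≡ 1, so λ ≡ 51.
  x = λ² - 62 - 70 = 2601 - 132 ≡ 62; y = λ·(62 - 62) - 81 ≡ 2. → (62, 2)
7P: (62, 2) + (70, 74). λ = (74 - 2)/(70 - 62) ≡ 72/8 mod 83. 8⁻¹ ≡ 52 (mod 83), so λ ≡ 9.
  x = λ² - 62 - 70 = 81 - 132 ≡ 32; y = λ·(62 - 32) - 2 ≡ 19. → (32, 19)
8P: (32, 19) + (70, 74). λ = (74 - 19)/(70 - 32) ≡ 55/38 mod 83. 38⁻¹ ≡ 59 (mod 83), so λ ≡ 8.
  x = λ² - 32 - 70 = 64 - 102 ≡ 45; y = λ·(32 - 45) - 19 ≡ 43. → (45, 43)
9P: (45, 43) + (70, 74). λ = (74 - 43)/(70 - 45) ≡ 31/25 mod 83. 25⁻¹ ≡ 10 (mod 83), so λ ≡ 61.
  x = λ² - 45 - 70 = 3721 - 115 ≡ 37; y = λ·(45 - 37) - 43 ≡ 30. → (37, 30)
10P: (37, 30) + (70, 74). λ = (74 - 30)/(70 - 37) ≡ 44/33 mod 83. 33⁻¹ ≡ 78 (mod 83) since 33·78 = 2574 ≡ 1, so λ ≡ 29.
  x = λ² - 37 - 70 = 841 - 107 ≡ 70; y = λ·(37 - 70) - 30 ≡ 9. → (70, 9)
11P: (70, 9) + (70, 74): same x and y₁ ≡ -y₂, so the sum is O.
11P = O, so the order is 11.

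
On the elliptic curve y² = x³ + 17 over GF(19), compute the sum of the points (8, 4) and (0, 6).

(17, 3)

(8, 4) + (0, 6). λ = (6 - 4)/(0 - 8) ≡ 2/11 mod 19. 11⁻¹ ≡ 7 (mod 19) since 11·7 = 77 ≡ 1, so λ ≡ 14.
  x = λ² - 8 - 0 = 196 - 8 ≡ 17; y = λ·(8 - 17) - 4 ≡ 3. → (17, 3)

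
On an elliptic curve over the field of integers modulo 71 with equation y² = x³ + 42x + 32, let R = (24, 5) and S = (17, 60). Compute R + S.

(24, 5) + (17, 60). λ = (60 - 5)/(17 - 24) ≡ 55/64 mod 71. 64⁻¹ ≡ 10 (mod 71) since 64·10 = 640 ≡ 1, so λ ≡ 53.
  x = λ² - 24 - 17 = 2809 - 41 ≡ 70; y = λ·(24 - 70) - 5 ≡ 42. → (70, 42)

(70, 42)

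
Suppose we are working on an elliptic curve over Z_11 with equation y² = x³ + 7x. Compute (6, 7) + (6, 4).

O

The two points share x = 6 and their y-coordinates satisfy 7 + 4 ≡ 0 (mod 11), so they are inverses. Their sum is 𝒪.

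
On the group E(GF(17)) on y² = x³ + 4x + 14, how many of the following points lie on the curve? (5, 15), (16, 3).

(5, 15): 15² ≡ 4, rhs ≡ 6 → off.
(16, 3): 3² ≡ 9, rhs ≡ 9 → on.

1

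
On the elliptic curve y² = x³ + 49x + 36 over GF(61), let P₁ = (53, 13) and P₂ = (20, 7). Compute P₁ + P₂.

(45, 55)

(53, 13) + (20, 7). λ = (7 - 13)/(20 - 53) ≡ 55/28 mod 61. 28⁻¹ ≡ 24 (mod 61), so λ ≡ 39.
  x = λ² - 53 - 20 = 1521 - 73 ≡ 45; y = λ·(53 - 45) - 13 ≡ 55. → (45, 55)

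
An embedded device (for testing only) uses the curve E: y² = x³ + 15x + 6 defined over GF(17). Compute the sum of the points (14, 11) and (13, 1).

(14, 11) + (13, 1). λ = (1 - 11)/(13 - 14) ≡ 7/16 mod 17. 16⁻¹ ≡ 16 (mod 17), so λ ≡ 10.
  x = λ² - 14 - 13 = 100 - 27 ≡ 5; y = λ·(14 - 5) - 11 ≡ 11. → (5, 11)

(5, 11)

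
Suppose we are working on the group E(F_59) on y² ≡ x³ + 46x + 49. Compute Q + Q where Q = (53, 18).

tangent at (53, 18): λ = (3·53² + 46)/(2·18) ≡ 36/36. 36⁻¹ ≡ 41 (mod 59) since 36·41 = 1476 ≡ 1, so λ ≡ 36·41 ≡ 1.
  x = λ² - 53 - 53 = 1 - 106 ≡ 13; y = λ·(53 - 13) - 18 ≡ 22. → (13, 22)

(13, 22)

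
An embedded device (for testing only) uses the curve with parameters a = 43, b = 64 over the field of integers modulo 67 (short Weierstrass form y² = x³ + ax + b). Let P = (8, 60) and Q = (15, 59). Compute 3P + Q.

First 3P:
Repeated addition: build up to 3P.
2P: tangent at (8, 60): λ = (3·8² + 43)/(2·60) ≡ 34/53. 53⁻¹ ≡ 43 (mod 67) since 53·43 = 2279 ≡ 1, so λ ≡ 34·43 ≡ 55.
  x = λ² - 8 - 8 = 3025 - 16 ≡ 61; y = λ·(8 - 61) - 60 ≡ 40. → (61, 40)
3P: (61, 40) + (8, 60). λ = (60 - 40)/(8 - 61) ≡ 20/14 mod 67. 14⁻¹ ≡ 24 (mod 67), so λ ≡ 11.
  x = λ² - 61 - 8 = 121 - 69 ≡ 52; y = λ·(61 - 52) - 40 ≡ 59. → (52, 59)
3P = (52, 59).
Finally 3P + Q:
(52, 59) + (15, 59). λ = (59 - 59)/(15 - 52) ≡ 0/30 mod 67. 30⁻¹ ≡ 38 (mod 67), so λ ≡ 0.
  x = λ² - 52 - 15 = 0 - 67 ≡ 0; y = λ·(52 - 0) - 59 ≡ 8. → (0, 8)

(0, 8)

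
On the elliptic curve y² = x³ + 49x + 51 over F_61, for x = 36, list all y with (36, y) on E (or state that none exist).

x³ + 49x + 51 = 48471 ≡ 37 (mod 61).
37 is a non-residue mod 61; no y exists.

none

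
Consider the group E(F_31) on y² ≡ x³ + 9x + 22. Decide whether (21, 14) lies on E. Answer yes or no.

y² = 14² ≡ 10; x³ + 9x + 22 = 9472 ≡ 17 (mod 31). 10 ≠ 17.

no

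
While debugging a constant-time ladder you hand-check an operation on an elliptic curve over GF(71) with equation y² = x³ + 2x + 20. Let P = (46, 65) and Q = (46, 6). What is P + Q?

O

The two points share x = 46 and their y-coordinates satisfy 65 + 6 ≡ 0 (mod 71), so they are inverses. Their sum is the point at infinity.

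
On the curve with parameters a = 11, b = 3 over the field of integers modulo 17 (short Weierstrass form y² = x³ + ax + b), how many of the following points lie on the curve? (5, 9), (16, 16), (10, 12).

2

(5, 9): 9² ≡ 13, rhs ≡ 13 → on.
(16, 16): 16² ≡ 1, rhs ≡ 8 → off.
(10, 12): 12² ≡ 8, rhs ≡ 8 → on.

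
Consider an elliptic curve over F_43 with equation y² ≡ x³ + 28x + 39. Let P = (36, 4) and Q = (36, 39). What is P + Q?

The two points share x = 36 and their y-coordinates satisfy 4 + 39 ≡ 0 (mod 43), so they are inverses. Their sum is 𝒪.

O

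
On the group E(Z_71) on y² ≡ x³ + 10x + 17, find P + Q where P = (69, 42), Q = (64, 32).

(69, 42) + (64, 32). λ = (32 - 42)/(64 - 69) ≡ 61/66 mod 71. 66⁻¹ ≡ 14 (mod 71), so λ ≡ 2.
  x = λ² - 69 - 64 = 4 - 133 ≡ 13; y = λ·(69 - 13) - 42 ≡ 70. → (13, 70)

(13, 70)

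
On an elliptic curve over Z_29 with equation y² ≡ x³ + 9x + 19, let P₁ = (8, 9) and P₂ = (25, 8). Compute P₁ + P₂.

(8, 9) + (25, 8). λ = (8 - 9)/(25 - 8) ≡ 28/17 mod 29. 17⁻¹ ≡ 12 (mod 29), so λ ≡ 17.
  x = λ² - 8 - 25 = 289 - 33 ≡ 24; y = λ·(8 - 24) - 9 ≡ 9. → (24, 9)

(24, 9)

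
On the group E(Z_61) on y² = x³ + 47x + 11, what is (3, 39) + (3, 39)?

tangent at (3, 39): λ = (3·3² + 47)/(2·39) ≡ 13/17. 17⁻¹ ≡ 18 (mod 61) since 17·18 = 306 ≡ 1, so λ ≡ 13·18 ≡ 51.
  x = λ² - 3 - 3 = 2601 - 6 ≡ 33; y = λ·(3 - 33) - 39 ≡ 17. → (33, 17)

(33, 17)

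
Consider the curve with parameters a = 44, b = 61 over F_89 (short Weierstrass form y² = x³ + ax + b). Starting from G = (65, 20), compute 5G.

(26, 25)

Double-and-add on 5 = (101)₂. Start with G = (65, 20) for the leading 1-bit.
double: tangent at (65, 20): λ = (3·65² + 44)/(2·20) ≡ 81/40. 40⁻¹ ≡ 69 (mod 89), so λ ≡ 81·69 ≡ 71.
  x = λ² - 65 - 65 = 5041 - 130 ≡ 16; y = λ·(65 - 16) - 20 ≡ 77. → (16, 77)
double: tangent at (16, 77): λ = (3·16² + 44)/(2·77) ≡ 11/65. 65⁻¹ ≡ 63 (mod 89) since 65·63 = 4095 ≡ 1, so λ ≡ 11·63 ≡ 70.
  x = λ² - 16 - 16 = 4900 - 32 ≡ 62; y = λ·(16 - 62) - 77 ≡ 85. → (62, 85)
add G: (62, 85) + (65, 20). λ = (20 - 85)/(65 - 62) ≡ 24/3 mod 89. 3⁻¹ ≡ 30 (mod 89) since 3·30 = 90 ≡ 1, so λ ≡ 8.
  x = λ² - 62 - 65 = 64 - 127 ≡ 26; y = λ·(62 - 26) - 85 ≡ 25. → (26, 25)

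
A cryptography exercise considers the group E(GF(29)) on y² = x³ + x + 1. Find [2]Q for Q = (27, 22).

(13, 23)

tangent at (27, 22): λ = (3·27² + 1)/(2·22) ≡ 13/15. 15⁻¹ ≡ 2 (mod 29), so λ ≡ 13·2 ≡ 26.
  x = λ² - 27 - 27 = 676 - 54 ≡ 13; y = λ·(27 - 13) - 22 ≡ 23. → (13, 23)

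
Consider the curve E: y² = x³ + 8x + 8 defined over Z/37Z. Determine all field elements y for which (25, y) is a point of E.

x³ + 8x + 8 = 15833 ≡ 34 (mod 37).
Square roots of 34 mod 37: 16 and 21 (since 16² = 256 ≡ 34).

16, 21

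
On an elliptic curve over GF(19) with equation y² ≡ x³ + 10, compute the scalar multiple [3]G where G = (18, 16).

Repeated addition: build up to 3G.
2G: tangent at (18, 16): λ = (3·18² + 0)/(2·16) ≡ 3/13. 13⁻¹ ≡ 3 (mod 19), so λ ≡ 3·3 ≡ 9.
  x = λ² - 18 - 18 = 81 - 36 ≡ 7; y = λ·(18 - 7) - 16 ≡ 7. → (7, 7)
3G: (7, 7) + (18, 16). λ = (16 - 7)/(18 - 7) ≡ 9/11 mod 19. 11⁻¹ ≡ 7 (mod 19), so λ ≡ 6.
  x = λ² - 7 - 18 = 36 - 25 ≡ 11; y = λ·(7 - 11) - 7 ≡ 7. → (11, 7)

(11, 7)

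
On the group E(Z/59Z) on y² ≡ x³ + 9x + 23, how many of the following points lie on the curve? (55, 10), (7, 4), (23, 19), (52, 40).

(55, 10): 10² ≡ 41, rhs ≡ 41 → on.
(7, 4): 4² ≡ 16, rhs ≡ 16 → on.
(23, 19): 19² ≡ 7, rhs ≡ 7 → on.
(52, 40): 40² ≡ 7, rhs ≡ 30 → off.

3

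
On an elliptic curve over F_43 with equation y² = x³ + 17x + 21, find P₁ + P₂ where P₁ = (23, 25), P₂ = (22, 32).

(4, 14)

(23, 25) + (22, 32). λ = (32 - 25)/(22 - 23) ≡ 7/42 mod 43. 42⁻¹ ≡ 42 (mod 43) since 42·42 = 1764 ≡ 1, so λ ≡ 36.
  x = λ² - 23 - 22 = 1296 - 45 ≡ 4; y = λ·(23 - 4) - 25 ≡ 14. → (4, 14)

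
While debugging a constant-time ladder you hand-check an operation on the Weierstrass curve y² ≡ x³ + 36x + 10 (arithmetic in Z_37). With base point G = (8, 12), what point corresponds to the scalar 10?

Double-and-add on 10 = (1010)₂. Start with G = (8, 12) for the leading 1-bit.
double: tangent at (8, 12): λ = (3·8² + 36)/(2·12) ≡ 6/24. 24⁻¹ ≡ 17 (mod 37), so λ ≡ 6·17 ≡ 28.
  x = λ² - 8 - 8 = 784 - 16 ≡ 28; y = λ·(8 - 28) - 12 ≡ 20. → (28, 20)
double: tangent at (28, 20): λ = (3·28² + 36)/(2·20) ≡ 20/3. 3⁻¹ ≡ 25 (mod 37), so λ ≡ 20·25 ≡ 19.
  x = λ² - 28 - 28 = 361 - 56 ≡ 9; y = λ·(28 - 9) - 20 ≡ 8. → (9, 8)
add G: (9, 8) + (8, 12). λ = (12 - 8)/(8 - 9) ≡ 4/36 mod 37. 36⁻¹ ≡ 36 (mod 37), so λ ≡ 33.
  x = λ² - 9 - 8 = 1089 - 17 ≡ 36; y = λ·(9 - 36) - 8 ≡ 26. → (36, 26)
double: tangent at (36, 26): λ = (3·36² + 36)/(2·26) ≡ 2/15. 15⁻¹ ≡ 5 (mod 37) since 15·5 = 75 ≡ 1, so λ ≡ 2·5 ≡ 10.
  x = λ² - 36 - 36 = 100 - 72 ≡ 28; y = λ·(36 - 28) - 26 ≡ 17. → (28, 17)

(28, 17)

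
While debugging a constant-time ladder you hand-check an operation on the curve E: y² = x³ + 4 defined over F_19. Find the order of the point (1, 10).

2P: tangent at (1, 10): λ = (3·1² + 0)/(2·10) ≡ 3/1. 1⁻¹ ≡ 1 (mod 19) since 1·1 = 1 ≡ 1, so λ ≡ 3·1 ≡ 3.
  x = λ² - 1 - 1 = 9 - 2 ≡ 7; y = λ·(1 - 7) - 10 ≡ 10. → (7, 10)
3P: (7, 10) + (1, 10). λ = (10 - 10)/(1 - 7) ≡ 0/13 mod 19. 13⁻¹ ≡ 3 (mod 19) since 13·3 = 39 ≡ 1, so λ ≡ 0.
  x = λ² - 7 - 1 = 0 - 8 ≡ 11; y = λ·(7 - 11) - 10 ≡ 9. → (11, 9)
4P: (11, 9) + (1, 10). λ = (10 - 9)/(1 - 11) ≡ 1/9 mod 19. 9⁻¹ ≡ 17 (mod 19), so λ ≡ 17.
  x = λ² - 11 - 1 = 289 - 12 ≡ 11; y = λ·(11 - 11) - 9 ≡ 10. → (11, 10)
5P: (11, 10) + (1, 10). λ = (10 - 10)/(1 - 11) ≡ 0/9 mod 19. 9⁻¹ ≡ 17 (mod 19) since 9·17 = 153 ≡ 1, so λ ≡ 0.
  x = λ² - 11 - 1 = 0 - 12 ≡ 7; y = λ·(11 - 7) - 10 ≡ 9. → (7, 9)
6P: (7, 9) + (1, 10). λ = (10 - 9)/(1 - 7) ≡ 1/13 mod 19. 13⁻¹ ≡ 3 (mod 19) since 13·3 = 39 ≡ 1, so λ ≡ 3.
  x = λ² - 7 - 1 = 9 - 8 ≡ 1; y = λ·(7 - 1) - 9 ≡ 9. → (1, 9)
7P: (1, 9) + (1, 10): same x and y₁ ≡ -y₂, so the sum is the point at infinity.
7P = the point at infinity, so the order is 7.

7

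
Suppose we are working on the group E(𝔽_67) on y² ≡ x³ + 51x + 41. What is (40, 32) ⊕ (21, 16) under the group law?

(40, 32) + (21, 16). λ = (16 - 32)/(21 - 40) ≡ 51/48 mod 67. 48⁻¹ ≡ 7 (mod 67) since 48·7 = 336 ≡ 1, so λ ≡ 22.
  x = λ² - 40 - 21 = 484 - 61 ≡ 21; y = λ·(40 - 21) - 32 ≡ 51. → (21, 51)

(21, 51)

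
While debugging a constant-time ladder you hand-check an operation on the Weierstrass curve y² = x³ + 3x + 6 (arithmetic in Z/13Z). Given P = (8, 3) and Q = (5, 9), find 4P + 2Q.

(5, 9)

First 4P:
Double-and-add on 4 = (100)₂. Start with P = (8, 3) for the leading 1-bit.
double: tangent at (8, 3): λ = (3·8² + 3)/(2·3) ≡ 0/6. 6⁻¹ ≡ 11 (mod 13), so λ ≡ 0·11 ≡ 0.
  x = λ² - 8 - 8 = 0 - 16 ≡ 10; y = λ·(8 - 10) - 3 ≡ 10. → (10, 10)
double: tangent at (10, 10): λ = (3·10² + 3)/(2·10) ≡ 4/7. 7⁻¹ ≡ 2 (mod 13), so λ ≡ 4·2 ≡ 8.
  x = λ² - 10 - 10 = 64 - 20 ≡ 5; y = λ·(10 - 5) - 10 ≡ 4. → (5, 4)
4P = (5, 4).
Next 2Q:
Repeated addition: build up to 2Q.
2Q: tangent at (5, 9): λ = (3·5² + 3)/(2·9) ≡ 0/5. 5⁻¹ ≡ 8 (mod 13), so λ ≡ 0·8 ≡ 0.
  x = λ² - 5 - 5 = 0 - 10 ≡ 3; y = λ·(5 - 3) - 9 ≡ 4. → (3, 4)
2Q = (3, 4).
Finally 4P + 2Q:
(5, 4) + (3, 4). λ = (4 - 4)/(3 - 5) ≡ 0/11 mod 13. 11⁻¹ ≡ 6 (mod 13), so λ ≡ 0.
  x = λ² - 5 - 3 = 0 - 8 ≡ 5; y = λ·(5 - 5) - 4 ≡ 9. → (5, 9)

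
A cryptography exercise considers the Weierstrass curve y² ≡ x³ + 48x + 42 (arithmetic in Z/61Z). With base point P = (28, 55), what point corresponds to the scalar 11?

(48, 37)

Double-and-add on 11 = (1011)₂. Start with P = (28, 55) for the leading 1-bit.
double: tangent at (28, 55): λ = (3·28² + 48)/(2·55) ≡ 21/49. 49⁻¹ ≡ 5 (mod 61), so λ ≡ 21·5 ≡ 44.
  x = λ² - 28 - 28 = 1936 - 56 ≡ 50; y = λ·(28 - 50) - 55 ≡ 14. → (50, 14)
double: tangent at (50, 14): λ = (3·50² + 48)/(2·14) ≡ 45/28. 28⁻¹ ≡ 24 (mod 61), so λ ≡ 45·24 ≡ 43.
  x = λ² - 50 - 50 = 1849 - 100 ≡ 41; y = λ·(50 - 41) - 14 ≡ 7. → (41, 7)
add P: (41, 7) + (28, 55). λ = (55 - 7)/(28 - 41) ≡ 48/48 mod 61. 48⁻¹ ≡ 14 (mod 61), so λ ≡ 1.
  x = λ² - 41 - 28 = 1 - 69 ≡ 54; y = λ·(41 - 54) - 7 ≡ 41. → (54, 41)
double: tangent at (54, 41): λ = (3·54² + 48)/(2·41) ≡ 12/21. 21⁻¹ ≡ 32 (mod 61) since 21·32 = 672 ≡ 1, so λ ≡ 12·32 ≡ 18.
  x = λ² - 54 - 54 = 324 - 108 ≡ 33; y = λ·(54 - 33) - 41 ≡ 32. → (33, 32)
add P: (33, 32) + (28, 55). λ = (55 - 32)/(28 - 33) ≡ 23/56 mod 61. 56⁻¹ ≡ 12 (mod 61), so λ ≡ 32.
  x = λ² - 33 - 28 = 1024 - 61 ≡ 48; y = λ·(33 - 48) - 32 ≡ 37. → (48, 37)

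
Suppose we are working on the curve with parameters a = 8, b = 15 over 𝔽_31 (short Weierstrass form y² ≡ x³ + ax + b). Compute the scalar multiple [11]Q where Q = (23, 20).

Double-and-add on 11 = (1011)₂. Start with Q = (23, 20) for the leading 1-bit.
double: tangent at (23, 20): λ = (3·23² + 8)/(2·20) ≡ 14/9. 9⁻¹ ≡ 7 (mod 31), so λ ≡ 14·7 ≡ 5.
  x = λ² - 23 - 23 = 25 - 46 ≡ 10; y = λ·(23 - 10) - 20 ≡ 14. → (10, 14)
double: tangent at (10, 14): λ = (3·10² + 8)/(2·14) ≡ 29/28. 28⁻¹ ≡ 10 (mod 31), so λ ≡ 29·10 ≡ 11.
  x = λ² - 10 - 10 = 121 - 20 ≡ 8; y = λ·(10 - 8) - 14 ≡ 8. → (8, 8)
add Q: (8, 8) + (23, 20). λ = (20 - 8)/(23 - 8) ≡ 12/15 mod 31. 15⁻¹ ≡ 29 (mod 31), so λ ≡ 7.
  x = λ² - 8 - 23 = 49 - 31 ≡ 18; y = λ·(8 - 18) - 8 ≡ 15. → (18, 15)
double: tangent at (18, 15): λ = (3·18² + 8)/(2·15) ≡ 19/30. 30⁻¹ ≡ 30 (mod 31), so λ ≡ 19·30 ≡ 12.
  x = λ² - 18 - 18 = 144 - 36 ≡ 15; y = λ·(18 - 15) - 15 ≡ 21. → (15, 21)
add Q: (15, 21) + (23, 20). λ = (20 - 21)/(23 - 15) ≡ 30/8 mod 31. 8⁻¹ ≡ 4 (mod 31), so λ ≡ 27.
  x = λ² - 15 - 23 = 729 - 38 ≡ 9; y = λ·(15 - 9) - 21 ≡ 17. → (9, 17)

(9, 17)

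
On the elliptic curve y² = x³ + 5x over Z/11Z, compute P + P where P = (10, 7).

tangent at (10, 7): λ = (3·10² + 5)/(2·7) ≡ 8/3. 3⁻¹ ≡ 4 (mod 11), so λ ≡ 8·4 ≡ 10.
  x = λ² - 10 - 10 = 100 - 20 ≡ 3; y = λ·(10 - 3) - 7 ≡ 8. → (3, 8)

(3, 8)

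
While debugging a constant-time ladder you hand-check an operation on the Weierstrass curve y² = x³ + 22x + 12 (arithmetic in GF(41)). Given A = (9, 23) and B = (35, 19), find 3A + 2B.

(35, 22)

First 3A:
Repeated addition: build up to 3A.
2A: tangent at (9, 23): λ = (3·9² + 22)/(2·23) ≡ 19/5. 5⁻¹ ≡ 33 (mod 41), so λ ≡ 19·33 ≡ 12.
  x = λ² - 9 - 9 = 144 - 18 ≡ 3; y = λ·(9 - 3) - 23 ≡ 8. → (3, 8)
3A: (3, 8) + (9, 23). λ = (23 - 8)/(9 - 3) ≡ 15/6 mod 41. 6⁻¹ ≡ 7 (mod 41), so λ ≡ 23.
  x = λ² - 3 - 9 = 529 - 12 ≡ 25; y = λ·(3 - 25) - 8 ≡ 19. → (25, 19)
3A = (25, 19).
Next 2B:
Repeated addition: build up to 2B.
2B: tangent at (35, 19): λ = (3·35² + 22)/(2·19) ≡ 7/38. 38⁻¹ ≡ 27 (mod 41), so λ ≡ 7·27 ≡ 25.
  x = λ² - 35 - 35 = 625 - 70 ≡ 22; y = λ·(35 - 22) - 19 ≡ 19. → (22, 19)
2B = (22, 19).
Finally 3A + 2B:
(25, 19) + (22, 19). λ = (19 - 19)/(22 - 25) ≡ 0/38 mod 41. 38⁻¹ ≡ 27 (mod 41) since 38·27 = 1026 ≡ 1, so λ ≡ 0.
  x = λ² - 25 - 22 = 0 - 47 ≡ 35; y = λ·(25 - 35) - 19 ≡ 22. → (35, 22)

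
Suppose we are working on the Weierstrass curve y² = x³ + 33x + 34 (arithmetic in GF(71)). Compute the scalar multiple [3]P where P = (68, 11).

Repeated addition: build up to 3P.
2P: tangent at (68, 11): λ = (3·68² + 33)/(2·11) ≡ 60/22. 22⁻¹ ≡ 42 (mod 71), so λ ≡ 60·42 ≡ 35.
  x = λ² - 68 - 68 = 1225 - 136 ≡ 24; y = λ·(68 - 24) - 11 ≡ 38. → (24, 38)
3P: (24, 38) + (68, 11). λ = (11 - 38)/(68 - 24) ≡ 44/44 mod 71. 44⁻¹ ≡ 21 (mod 71) since 44·21 = 924 ≡ 1, so λ ≡ 1.
  x = λ² - 24 - 68 = 1 - 92 ≡ 51; y = λ·(24 - 51) - 38 ≡ 6. → (51, 6)

(51, 6)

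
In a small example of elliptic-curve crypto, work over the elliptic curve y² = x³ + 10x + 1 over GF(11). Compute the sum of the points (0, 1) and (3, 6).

(1, 1)

(0, 1) + (3, 6). λ = (6 - 1)/(3 - 0) ≡ 5/3 mod 11. 3⁻¹ ≡ 4 (mod 11), so λ ≡ 9.
  x = λ² - 0 - 3 = 81 - 3 ≡ 1; y = λ·(0 - 1) - 1 ≡ 1. → (1, 1)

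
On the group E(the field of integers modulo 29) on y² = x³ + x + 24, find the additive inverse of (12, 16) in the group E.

(12, 13)

-(12, 16) = (12, -16 mod 29) = (12, 13).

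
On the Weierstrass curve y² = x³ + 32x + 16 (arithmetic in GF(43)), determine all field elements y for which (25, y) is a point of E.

x³ + 32x + 16 = 16441 ≡ 15 (mod 43).
Square roots of 15 mod 43: 12 and 31 (since 12² = 144 ≡ 15).

12, 31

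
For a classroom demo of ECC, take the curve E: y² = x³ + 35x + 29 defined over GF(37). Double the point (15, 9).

(18, 33)

tangent at (15, 9): λ = (3·15² + 35)/(2·9) ≡ 7/18. 18⁻¹ ≡ 35 (mod 37) since 18·35 = 630 ≡ 1, so λ ≡ 7·35 ≡ 23.
  x = λ² - 15 - 15 = 529 - 30 ≡ 18; y = λ·(15 - 18) - 9 ≡ 33. → (18, 33)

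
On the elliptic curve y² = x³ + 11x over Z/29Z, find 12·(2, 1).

(20, 10)

Write P = (2, 1).
Repeated addition: build up to 12P.
2P: tangent at (2, 1): λ = (3·2² + 11)/(2·1) ≡ 23/2. 2⁻¹ ≡ 15 (mod 29) since 2·15 = 30 ≡ 1, so λ ≡ 23·15 ≡ 26.
  x = λ² - 2 - 2 = 676 - 4 ≡ 5; y = λ·(2 - 5) - 1 ≡ 8. → (5, 8)
3P: (5, 8) + (2, 1). λ = (1 - 8)/(2 - 5) ≡ 22/26 mod 29. 26⁻¹ ≡ 19 (mod 29) since 26·19 = 494 ≡ 1, so λ ≡ 12.
  x = λ² - 5 - 2 = 144 - 7 ≡ 21; y = λ·(5 - 21) - 8 ≡ 3. → (21, 3)
4P: (21, 3) + (2, 1). λ = (1 - 3)/(2 - 21) ≡ 27/10 mod 29. 10⁻¹ ≡ 3 (mod 29), so λ ≡ 23.
  x = λ² - 21 - 2 = 529 - 23 ≡ 13; y = λ·(21 - 13) - 3 ≡ 7. → (13, 7)
5P: (13, 7) + (2, 1). λ = (1 - 7)/(2 - 13) ≡ 23/18 mod 29. 18⁻¹ ≡ 21 (mod 29), so λ ≡ 19.
  x = λ² - 13 - 2 = 361 - 15 ≡ 27; y = λ·(13 - 27) - 7 ≡ 17. → (27, 17)
6P: (27, 17) + (2, 1). λ = (1 - 17)/(2 - 27) ≡ 13/4 mod 29. 4⁻¹ ≡ 22 (mod 29) since 4·22 = 88 ≡ 1, so λ ≡ 25.
  x = λ² - 27 - 2 = 625 - 29 ≡ 16; y = λ·(27 - 16) - 17 ≡ 26. → (16, 26)
7P: (16, 26) + (2, 1). λ = (1 - 26)/(2 - 16) ≡ 4/15 mod 29. 15⁻¹ ≡ 2 (mod 29) since 15·2 = 30 ≡ 1, so λ ≡ 8.
  x = λ² - 16 - 2 = 64 - 18 ≡ 17; y = λ·(16 - 17) - 26 ≡ 24. → (17, 24)
8P: (17, 24) + (2, 1). λ = (1 - 24)/(2 - 17) ≡ 6/14 mod 29. 14⁻¹ ≡ 27 (mod 29), so λ ≡ 17.
  x = λ² - 17 - 2 = 289 - 19 ≡ 9; y = λ·(17 - 9) - 24 ≡ 25. → (9, 25)
9P: (9, 25) + (2, 1). λ = (1 - 25)/(2 - 9) ≡ 5/22 mod 29. 22⁻¹ ≡ 4 (mod 29), so λ ≡ 20.
  x = λ² - 9 - 2 = 400 - 11 ≡ 12; y = λ·(9 - 12) - 25 ≡ 2. → (12, 2)
10P: (12, 2) + (2, 1). λ = (1 - 2)/(2 - 12) ≡ 28/19 mod 29. 19⁻¹ ≡ 26 (mod 29), so λ ≡ 3.
  x = λ² - 12 - 2 = 9 - 14 ≡ 24; y = λ·(12 - 24) - 2 ≡ 20. → (24, 20)
11P: (24, 20) + (2, 1). λ = (1 - 20)/(2 - 24) ≡ 10/7 mod 29. 7⁻¹ ≡ 25 (mod 29), so λ ≡ 18.
  x = λ² - 24 - 2 = 324 - 26 ≡ 8; y = λ·(24 - 8) - 20 ≡ 7. → (8, 7)
12P: (8, 7) + (2, 1). λ = (1 - 7)/(2 - 8) ≡ 23/23 mod 29. 23⁻¹ ≡ 24 (mod 29) since 23·24 = 552 ≡ 1, so λ ≡ 1.
  x = λ² - 8 - 2 = 1 - 10 ≡ 20; y = λ·(8 - 20) - 7 ≡ 10. → (20, 10)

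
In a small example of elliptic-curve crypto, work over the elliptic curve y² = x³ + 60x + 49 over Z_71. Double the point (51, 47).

tangent at (51, 47): λ = (3·51² + 60)/(2·47) ≡ 53/23. 23⁻¹ ≡ 34 (mod 71), so λ ≡ 53·34 ≡ 27.
  x = λ² - 51 - 51 = 729 - 102 ≡ 59; y = λ·(51 - 59) - 47 ≡ 21. → (59, 21)

(59, 21)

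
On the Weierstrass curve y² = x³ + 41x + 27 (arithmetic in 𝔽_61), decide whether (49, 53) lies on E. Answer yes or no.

yes

y² = 53² ≡ 3; x³ + 41x + 27 = 119685 ≡ 3 (mod 61). 3 = 3.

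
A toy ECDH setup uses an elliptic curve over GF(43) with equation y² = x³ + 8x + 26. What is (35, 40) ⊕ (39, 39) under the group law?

(35, 40) + (39, 39). λ = (39 - 40)/(39 - 35) ≡ 42/4 mod 43. 4⁻¹ ≡ 11 (mod 43) since 4·11 = 44 ≡ 1, so λ ≡ 32.
  x = λ² - 35 - 39 = 1024 - 74 ≡ 4; y = λ·(35 - 4) - 40 ≡ 6. → (4, 6)

(4, 6)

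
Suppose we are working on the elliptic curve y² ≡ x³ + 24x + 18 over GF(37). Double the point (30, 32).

(13, 14)

tangent at (30, 32): λ = (3·30² + 24)/(2·32) ≡ 23/27. 27⁻¹ ≡ 11 (mod 37), so λ ≡ 23·11 ≡ 31.
  x = λ² - 30 - 30 = 961 - 60 ≡ 13; y = λ·(30 - 13) - 32 ≡ 14. → (13, 14)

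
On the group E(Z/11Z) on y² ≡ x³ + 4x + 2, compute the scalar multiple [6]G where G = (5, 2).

O

Double-and-add on 6 = (110)₂. Start with G = (5, 2) for the leading 1-bit.
double: tangent at (5, 2): λ = (3·5² + 4)/(2·2) ≡ 2/4. 4⁻¹ ≡ 3 (mod 11), so λ ≡ 2·3 ≡ 6.
  x = λ² - 5 - 5 = 36 - 10 ≡ 4; y = λ·(5 - 4) - 2 ≡ 4. → (4, 4)
add G: (4, 4) + (5, 2). λ = (2 - 4)/(5 - 4) ≡ 9/1 mod 11. 1⁻¹ ≡ 1 (mod 11) since 1·1 = 1 ≡ 1, so λ ≡ 9.
  x = λ² - 4 - 5 = 81 - 9 ≡ 6; y = λ·(4 - 6) - 4 ≡ 0. → (6, 0)
double: (6, 0) + (6, 0): same x and y₁ ≡ -y₂, so the sum is the point at infinity.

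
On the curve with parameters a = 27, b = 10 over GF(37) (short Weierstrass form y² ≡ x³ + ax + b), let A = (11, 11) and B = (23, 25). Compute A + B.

(11, 11) + (23, 25). λ = (25 - 11)/(23 - 11) ≡ 14/12 mod 37. 12⁻¹ ≡ 34 (mod 37), so λ ≡ 32.
  x = λ² - 11 - 23 = 1024 - 34 ≡ 28; y = λ·(11 - 28) - 11 ≡ 0. → (28, 0)

(28, 0)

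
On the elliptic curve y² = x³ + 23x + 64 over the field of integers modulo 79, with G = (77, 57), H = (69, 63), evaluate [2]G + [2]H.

First 2G:
Repeated addition: build up to 2G.
2G: tangent at (77, 57): λ = (3·77² + 23)/(2·57) ≡ 35/35. 35⁻¹ ≡ 70 (mod 79), so λ ≡ 35·70 ≡ 1.
  x = λ² - 77 - 77 = 1 - 154 ≡ 5; y = λ·(77 - 5) - 57 ≡ 15. → (5, 15)
2G = (5, 15).
Next 2H:
Repeated addition: build up to 2H.
2H: tangent at (69, 63): λ = (3·69² + 23)/(2·63) ≡ 7/47. 47⁻¹ ≡ 37 (mod 79) since 47·37 = 1739 ≡ 1, so λ ≡ 7·37 ≡ 22.
  x = λ² - 69 - 69 = 484 - 138 ≡ 30; y = λ·(69 - 30) - 63 ≡ 5. → (30, 5)
2H = (30, 5).
Finally 2G + 2H:
(5, 15) + (30, 5). λ = (5 - 15)/(30 - 5) ≡ 69/25 mod 79. 25⁻¹ ≡ 19 (mod 79) since 25·19 = 475 ≡ 1, so λ ≡ 47.
  x = λ² - 5 - 30 = 2209 - 35 ≡ 41; y = λ·(5 - 41) - 15 ≡ 31. → (41, 31)

(41, 31)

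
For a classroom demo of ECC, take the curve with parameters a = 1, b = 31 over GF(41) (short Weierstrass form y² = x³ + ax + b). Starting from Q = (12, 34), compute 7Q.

(12, 7)

Repeated addition: build up to 7Q.
2Q: tangent at (12, 34): λ = (3·12² + 1)/(2·34) ≡ 23/27. 27⁻¹ ≡ 38 (mod 41), so λ ≡ 23·38 ≡ 13.
  x = λ² - 12 - 12 = 169 - 24 ≡ 22; y = λ·(12 - 22) - 34 ≡ 0. → (22, 0)
3Q: (22, 0) + (12, 34). λ = (34 - 0)/(12 - 22) ≡ 34/31 mod 41. 31⁻¹ ≡ 4 (mod 41), so λ ≡ 13.
  x = λ² - 22 - 12 = 169 - 34 ≡ 12; y = λ·(22 - 12) - 0 ≡ 7. → (12, 7)
4Q: (12, 7) + (12, 34): same x and y₁ ≡ -y₂, so the sum is 𝒪.
5Q: 𝒪 + (12, 34) = (12, 34) (identity).
6Q: tangent at (12, 34): λ = (3·12² + 1)/(2·34) ≡ 23/27. 27⁻¹ ≡ 38 (mod 41), so λ ≡ 23·38 ≡ 13.
  x = λ² - 12 - 12 = 169 - 24 ≡ 22; y = λ·(12 - 22) - 34 ≡ 0. → (22, 0)
7Q: (22, 0) + (12, 34). λ = (34 - 0)/(12 - 22) ≡ 34/31 mod 41. 31⁻¹ ≡ 4 (mod 41) since 31·4 = 124 ≡ 1, so λ ≡ 13.
  x = λ² - 22 - 12 = 169 - 34 ≡ 12; y = λ·(22 - 12) - 0 ≡ 7. → (12, 7)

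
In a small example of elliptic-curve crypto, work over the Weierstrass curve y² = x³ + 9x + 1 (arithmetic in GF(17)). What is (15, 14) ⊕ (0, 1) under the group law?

(15, 14) + (0, 1). λ = (1 - 14)/(0 - 15) ≡ 4/2 mod 17. 2⁻¹ ≡ 9 (mod 17), so λ ≡ 2.
  x = λ² - 15 - 0 = 4 - 15 ≡ 6; y = λ·(15 - 6) - 14 ≡ 4. → (6, 4)

(6, 4)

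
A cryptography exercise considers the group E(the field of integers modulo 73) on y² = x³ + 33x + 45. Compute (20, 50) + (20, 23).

The two points share x = 20 and their y-coordinates satisfy 50 + 23 ≡ 0 (mod 73), so they are inverses. Their sum is 𝒪.

O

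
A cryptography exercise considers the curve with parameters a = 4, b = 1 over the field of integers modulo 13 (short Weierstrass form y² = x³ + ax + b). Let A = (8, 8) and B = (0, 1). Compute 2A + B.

O

First 2A:
Repeated addition: build up to 2A.
2A: tangent at (8, 8): λ = (3·8² + 4)/(2·8) ≡ 1/3. 3⁻¹ ≡ 9 (mod 13), so λ ≡ 1·9 ≡ 9.
  x = λ² - 8 - 8 = 81 - 16 ≡ 0; y = λ·(8 - 0) - 8 ≡ 12. → (0, 12)
2A = (0, 12).
Finally 2A + B:
(0, 12) + (0, 1): same x and y₁ ≡ -y₂, so the sum is ∞.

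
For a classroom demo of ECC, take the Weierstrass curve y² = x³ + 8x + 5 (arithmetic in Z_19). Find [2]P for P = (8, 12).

(7, 9)

tangent at (8, 12): λ = (3·8² + 8)/(2·12) ≡ 10/5. 5⁻¹ ≡ 4 (mod 19) since 5·4 = 20 ≡ 1, so λ ≡ 10·4 ≡ 2.
  x = λ² - 8 - 8 = 4 - 16 ≡ 7; y = λ·(8 - 7) - 12 ≡ 9. → (7, 9)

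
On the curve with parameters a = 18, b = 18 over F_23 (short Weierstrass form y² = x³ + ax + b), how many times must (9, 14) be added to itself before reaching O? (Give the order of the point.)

9

2P: tangent at (9, 14): λ = (3·9² + 18)/(2·14) ≡ 8/5. 5⁻¹ ≡ 14 (mod 23) since 5·14 = 70 ≡ 1, so λ ≡ 8·14 ≡ 20.
  x = λ² - 9 - 9 = 400 - 18 ≡ 14; y = λ·(9 - 14) - 14 ≡ 1. → (14, 1)
3P: (14, 1) + (9, 14). λ = (14 - 1)/(9 - 14) ≡ 13/18 mod 23. 18⁻¹ ≡ 9 (mod 23), so λ ≡ 2.
  x = λ² - 14 - 9 = 4 - 23 ≡ 4; y = λ·(14 - 4) - 1 ≡ 19. → (4, 19)
4P: (4, 19) + (9, 14). λ = (14 - 19)/(9 - 4) ≡ 18/5 mod 23. 5⁻¹ ≡ 14 (mod 23), so λ ≡ 22.
  x = λ² - 4 - 9 = 484 - 13 ≡ 11; y = λ·(4 - 11) - 19 ≡ 11. → (11, 11)
5P: (11, 11) + (9, 14). λ = (14 - 11)/(9 - 11) ≡ 3/21 mod 23. 21⁻¹ ≡ 11 (mod 23) since 21·11 = 231 ≡ 1, so λ ≡ 10.
  x = λ² - 11 - 9 = 100 - 20 ≡ 11; y = λ·(11 - 11) - 11 ≡ 12. → (11, 12)
6P: (11, 12) + (9, 14). λ = (14 - 12)/(9 - 11) ≡ 2/21 mod 23. 21⁻¹ ≡ 11 (mod 23) since 21·11 = 231 ≡ 1, so λ ≡ 22.
  x = λ² - 11 - 9 = 484 - 20 ≡ 4; y = λ·(11 - 4) - 12 ≡ 4. → (4, 4)
7P: (4, 4) + (9, 14). λ = (14 - 4)/(9 - 4) ≡ 10/5 mod 23. 5⁻¹ ≡ 14 (mod 23), so λ ≡ 2.
  x = λ² - 4 - 9 = 4 - 13 ≡ 14; y = λ·(4 - 14) - 4 ≡ 22. → (14, 22)
8P: (14, 22) + (9, 14). λ = (14 - 22)/(9 - 14) ≡ 15/18 mod 23. 18⁻¹ ≡ 9 (mod 23) since 18·9 = 162 ≡ 1, so λ ≡ 20.
  x = λ² - 14 - 9 = 400 - 23 ≡ 9; y = λ·(14 - 9) - 22 ≡ 9. → (9, 9)
9P: (9, 9) + (9, 14): same x and y₁ ≡ -y₂, so the sum is O.
9P = O, so the order is 9.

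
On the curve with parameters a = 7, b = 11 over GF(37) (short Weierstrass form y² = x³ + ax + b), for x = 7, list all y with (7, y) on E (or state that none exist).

12, 25

x³ + 7x + 11 = 403 ≡ 33 (mod 37).
Square roots of 33 mod 37: 12 and 25 (since 12² = 144 ≡ 33).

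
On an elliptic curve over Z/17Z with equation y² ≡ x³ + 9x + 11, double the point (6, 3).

(7, 3)

tangent at (6, 3): λ = (3·6² + 9)/(2·3) ≡ 15/6. 6⁻¹ ≡ 3 (mod 17), so λ ≡ 15·3 ≡ 11.
  x = λ² - 6 - 6 = 121 - 12 ≡ 7; y = λ·(6 - 7) - 3 ≡ 3. → (7, 3)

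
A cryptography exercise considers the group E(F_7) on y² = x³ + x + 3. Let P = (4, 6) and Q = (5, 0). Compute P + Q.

(6, 6)

(4, 6) + (5, 0). λ = (0 - 6)/(5 - 4) ≡ 1/1 mod 7. 1⁻¹ ≡ 1 (mod 7), so λ ≡ 1.
  x = λ² - 4 - 5 = 1 - 9 ≡ 6; y = λ·(4 - 6) - 6 ≡ 6. → (6, 6)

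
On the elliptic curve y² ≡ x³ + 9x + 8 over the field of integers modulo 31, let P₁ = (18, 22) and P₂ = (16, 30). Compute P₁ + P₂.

(13, 20)

(18, 22) + (16, 30). λ = (30 - 22)/(16 - 18) ≡ 8/29 mod 31. 29⁻¹ ≡ 15 (mod 31), so λ ≡ 27.
  x = λ² - 18 - 16 = 729 - 34 ≡ 13; y = λ·(18 - 13) - 22 ≡ 20. → (13, 20)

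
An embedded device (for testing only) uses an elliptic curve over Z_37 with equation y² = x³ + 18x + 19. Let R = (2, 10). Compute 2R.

(26, 28)

tangent at (2, 10): λ = (3·2² + 18)/(2·10) ≡ 30/20. 20⁻¹ ≡ 13 (mod 37) since 20·13 = 260 ≡ 1, so λ ≡ 30·13 ≡ 20.
  x = λ² - 2 - 2 = 400 - 4 ≡ 26; y = λ·(2 - 26) - 10 ≡ 28. → (26, 28)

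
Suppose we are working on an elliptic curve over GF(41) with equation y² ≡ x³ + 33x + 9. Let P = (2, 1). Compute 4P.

Repeated addition: build up to 4P.
2P: tangent at (2, 1): λ = (3·2² + 33)/(2·1) ≡ 4/2. 2⁻¹ ≡ 21 (mod 41) since 2·21 = 42 ≡ 1, so λ ≡ 4·21 ≡ 2.
  x = λ² - 2 - 2 = 4 - 4 ≡ 0; y = λ·(2 - 0) - 1 ≡ 3. → (0, 3)
3P: (0, 3) + (2, 1). λ = (1 - 3)/(2 - 0) ≡ 39/2 mod 41. 2⁻¹ ≡ 21 (mod 41), so λ ≡ 40.
  x = λ² - 0 - 2 = 1600 - 2 ≡ 40; y = λ·(0 - 40) - 3 ≡ 37. → (40, 37)
4P: (40, 37) + (2, 1). λ = (1 - 37)/(2 - 40) ≡ 5/3 mod 41. 3⁻¹ ≡ 14 (mod 41) since 3·14 = 42 ≡ 1, so λ ≡ 29.
  x = λ² - 40 - 2 = 841 - 42 ≡ 20; y = λ·(40 - 20) - 37 ≡ 10. → (20, 10)

(20, 10)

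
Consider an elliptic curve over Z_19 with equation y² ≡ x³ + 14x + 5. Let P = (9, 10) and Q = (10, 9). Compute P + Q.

(1, 1)

(9, 10) + (10, 9). λ = (9 - 10)/(10 - 9) ≡ 18/1 mod 19. 1⁻¹ ≡ 1 (mod 19) since 1·1 = 1 ≡ 1, so λ ≡ 18.
  x = λ² - 9 - 10 = 324 - 19 ≡ 1; y = λ·(9 - 1) - 10 ≡ 1. → (1, 1)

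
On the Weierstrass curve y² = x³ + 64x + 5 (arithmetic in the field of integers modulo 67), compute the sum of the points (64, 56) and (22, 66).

(16, 57)

(64, 56) + (22, 66). λ = (66 - 56)/(22 - 64) ≡ 10/25 mod 67. 25⁻¹ ≡ 59 (mod 67), so λ ≡ 54.
  x = λ² - 64 - 22 = 2916 - 86 ≡ 16; y = λ·(64 - 16) - 56 ≡ 57. → (16, 57)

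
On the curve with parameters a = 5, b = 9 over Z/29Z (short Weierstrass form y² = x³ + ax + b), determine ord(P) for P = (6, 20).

2P: tangent at (6, 20): λ = (3·6² + 5)/(2·20) ≡ 26/11. 11⁻¹ ≡ 8 (mod 29), so λ ≡ 26·8 ≡ 5.
  x = λ² - 6 - 6 = 25 - 12 ≡ 13; y = λ·(6 - 13) - 20 ≡ 3. → (13, 3)
3P: (13, 3) + (6, 20). λ = (20 - 3)/(6 - 13) ≡ 17/22 mod 29. 22⁻¹ ≡ 4 (mod 29), so λ ≡ 10.
  x = λ² - 13 - 6 = 100 - 19 ≡ 23; y = λ·(13 - 23) - 3 ≡ 13. → (23, 13)
4P: (23, 13) + (6, 20). λ = (20 - 13)/(6 - 23) ≡ 7/12 mod 29. 12⁻¹ ≡ 17 (mod 29) since 12·17 = 204 ≡ 1, so λ ≡ 3.
  x = λ² - 23 - 6 = 9 - 29 ≡ 9; y = λ·(23 - 9) - 13 ≡ 0. → (9, 0)
5P: (9, 0) + (6, 20). λ = (20 - 0)/(6 - 9) ≡ 20/26 mod 29. 26⁻¹ ≡ 19 (mod 29) since 26·19 = 494 ≡ 1, so λ ≡ 3.
  x = λ² - 9 - 6 = 9 - 15 ≡ 23; y = λ·(9 - 23) - 0 ≡ 16. → (23, 16)
6P: (23, 16) + (6, 20). λ = (20 - 16)/(6 - 23) ≡ 4/12 mod 29. 12⁻¹ ≡ 17 (mod 29) since 12·17 = 204 ≡ 1, so λ ≡ 10.
  x = λ² - 23 - 6 = 100 - 29 ≡ 13; y = λ·(23 - 13) - 16 ≡ 26. → (13, 26)
7P: (13, 26) + (6, 20). λ = (20 - 26)/(6 - 13) ≡ 23/22 mod 29. 22⁻¹ ≡ 4 (mod 29), so λ ≡ 5.
  x = λ² - 13 - 6 = 25 - 19 ≡ 6; y = λ·(13 - 6) - 26 ≡ 9. → (6, 9)
8P: (6, 9) + (6, 20): same x and y₁ ≡ -y₂, so the sum is 𝒪.
8P = 𝒪, so the order is 8.

8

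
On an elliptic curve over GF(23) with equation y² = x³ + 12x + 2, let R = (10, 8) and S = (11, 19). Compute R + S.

(8, 14)

(10, 8) + (11, 19). λ = (19 - 8)/(11 - 10) ≡ 11/1 mod 23. 1⁻¹ ≡ 1 (mod 23), so λ ≡ 11.
  x = λ² - 10 - 11 = 121 - 21 ≡ 8; y = λ·(10 - 8) - 8 ≡ 14. → (8, 14)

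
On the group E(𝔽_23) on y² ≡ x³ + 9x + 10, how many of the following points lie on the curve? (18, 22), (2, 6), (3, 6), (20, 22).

2

(18, 22): 22² ≡ 1, rhs ≡ 1 → on.
(2, 6): 6² ≡ 13, rhs ≡ 13 → on.
(3, 6): 6² ≡ 13, rhs ≡ 18 → off.
(20, 22): 22² ≡ 1, rhs ≡ 2 → off.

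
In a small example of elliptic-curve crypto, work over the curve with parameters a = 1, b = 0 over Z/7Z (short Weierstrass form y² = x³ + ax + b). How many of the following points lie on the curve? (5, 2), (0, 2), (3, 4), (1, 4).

3

(5, 2): 2² ≡ 4, rhs ≡ 4 → on.
(0, 2): 2² ≡ 4, rhs ≡ 0 → off.
(3, 4): 4² ≡ 2, rhs ≡ 2 → on.
(1, 4): 4² ≡ 2, rhs ≡ 2 → on.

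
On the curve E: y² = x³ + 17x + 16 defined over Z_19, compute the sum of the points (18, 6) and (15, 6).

(5, 13)

(18, 6) + (15, 6). λ = (6 - 6)/(15 - 18) ≡ 0/16 mod 19. 16⁻¹ ≡ 6 (mod 19), so λ ≡ 0.
  x = λ² - 18 - 15 = 0 - 33 ≡ 5; y = λ·(18 - 5) - 6 ≡ 13. → (5, 13)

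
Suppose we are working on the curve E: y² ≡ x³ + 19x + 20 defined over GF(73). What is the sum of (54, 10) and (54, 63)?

O

The two points share x = 54 and their y-coordinates satisfy 10 + 63 ≡ 0 (mod 73), so they are inverses. Their sum is ∞.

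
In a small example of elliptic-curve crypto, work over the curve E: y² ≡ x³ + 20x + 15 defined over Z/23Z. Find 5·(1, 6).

Write P = (1, 6).
Double-and-add on 5 = (101)₂. Start with P = (1, 6) for the leading 1-bit.
double: tangent at (1, 6): λ = (3·1² + 20)/(2·6) ≡ 0/12. 12⁻¹ ≡ 2 (mod 23), so λ ≡ 0·2 ≡ 0.
  x = λ² - 1 - 1 = 0 - 2 ≡ 21; y = λ·(1 - 21) - 6 ≡ 17. → (21, 17)
double: tangent at (21, 17): λ = (3·21² + 20)/(2·17) ≡ 9/11. 11⁻¹ ≡ 21 (mod 23), so λ ≡ 9·21 ≡ 5.
  x = λ² - 21 - 21 = 25 - 42 ≡ 6; y = λ·(21 - 6) - 17 ≡ 12. → (6, 12)
add P: (6, 12) + (1, 6). λ = (6 - 12)/(1 - 6) ≡ 17/18 mod 23. 18⁻¹ ≡ 9 (mod 23), so λ ≡ 15.
  x = λ² - 6 - 1 = 225 - 7 ≡ 11; y = λ·(6 - 11) - 12 ≡ 5. → (11, 5)

(11, 5)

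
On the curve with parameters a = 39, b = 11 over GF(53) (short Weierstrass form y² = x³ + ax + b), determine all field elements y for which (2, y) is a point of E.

x³ + 39x + 11 = 97 ≡ 44 (mod 53).
Square roots of 44 mod 53: 16 and 37 (since 16² = 256 ≡ 44).

16, 37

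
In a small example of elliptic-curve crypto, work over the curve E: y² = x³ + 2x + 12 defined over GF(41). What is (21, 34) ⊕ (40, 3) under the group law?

(21, 34) + (40, 3). λ = (3 - 34)/(40 - 21) ≡ 10/19 mod 41. 19⁻¹ ≡ 13 (mod 41), so λ ≡ 7.
  x = λ² - 21 - 40 = 49 - 61 ≡ 29; y = λ·(21 - 29) - 34 ≡ 33. → (29, 33)

(29, 33)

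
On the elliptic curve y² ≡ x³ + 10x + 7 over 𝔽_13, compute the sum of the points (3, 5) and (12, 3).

(8, 12)

(3, 5) + (12, 3). λ = (3 - 5)/(12 - 3) ≡ 11/9 mod 13. 9⁻¹ ≡ 3 (mod 13), so λ ≡ 7.
  x = λ² - 3 - 12 = 49 - 15 ≡ 8; y = λ·(3 - 8) - 5 ≡ 12. → (8, 12)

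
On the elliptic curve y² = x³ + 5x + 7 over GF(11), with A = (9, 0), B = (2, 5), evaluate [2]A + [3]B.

First 2A:
Repeated addition: build up to 2A.
2A: (9, 0) + (9, 0): same x and y₁ ≡ -y₂, so the sum is O.
2A = O.
Next 3B:
Repeated addition: build up to 3B.
2B: tangent at (2, 5): λ = (3·2² + 5)/(2·5) ≡ 6/10. 10⁻¹ ≡ 10 (mod 11), so λ ≡ 6·10 ≡ 5.
  x = λ² - 2 - 2 = 25 - 4 ≡ 10; y = λ·(2 - 10) - 5 ≡ 10. → (10, 10)
3B: (10, 10) + (2, 5). λ = (5 - 10)/(2 - 10) ≡ 6/3 mod 11. 3⁻¹ ≡ 4 (mod 11), so λ ≡ 2.
  x = λ² - 10 - 2 = 4 - 12 ≡ 3; y = λ·(10 - 3) - 10 ≡ 4. → (3, 4)
3B = (3, 4).
Finally 2A + 3B:
O + (3, 4) = (3, 4) (identity).

(3, 4)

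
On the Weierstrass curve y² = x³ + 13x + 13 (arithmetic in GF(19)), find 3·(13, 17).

Write Q = (13, 17).
Repeated addition: build up to 3Q.
2Q: tangent at (13, 17): λ = (3·13² + 13)/(2·17) ≡ 7/15. 15⁻¹ ≡ 14 (mod 19), so λ ≡ 7·14 ≡ 3.
  x = λ² - 13 - 13 = 9 - 26 ≡ 2; y = λ·(13 - 2) - 17 ≡ 16. → (2, 16)
3Q: (2, 16) + (13, 17). λ = (17 - 16)/(13 - 2) ≡ 1/11 mod 19. 11⁻¹ ≡ 7 (mod 19) since 11·7 = 77 ≡ 1, so λ ≡ 7.
  x = λ² - 2 - 13 = 49 - 15 ≡ 15; y = λ·(2 - 15) - 16 ≡ 7. → (15, 7)

(15, 7)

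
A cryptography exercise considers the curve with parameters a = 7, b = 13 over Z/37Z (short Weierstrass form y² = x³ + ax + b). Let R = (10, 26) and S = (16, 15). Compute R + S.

(10, 26) + (16, 15). λ = (15 - 26)/(16 - 10) ≡ 26/6 mod 37. 6⁻¹ ≡ 31 (mod 37), so λ ≡ 29.
  x = λ² - 10 - 16 = 841 - 26 ≡ 1; y = λ·(10 - 1) - 26 ≡ 13. → (1, 13)

(1, 13)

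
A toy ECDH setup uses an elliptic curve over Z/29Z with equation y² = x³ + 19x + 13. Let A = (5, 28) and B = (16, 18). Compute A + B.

(28, 14)

(5, 28) + (16, 18). λ = (18 - 28)/(16 - 5) ≡ 19/11 mod 29. 11⁻¹ ≡ 8 (mod 29) since 11·8 = 88 ≡ 1, so λ ≡ 7.
  x = λ² - 5 - 16 = 49 - 21 ≡ 28; y = λ·(5 - 28) - 28 ≡ 14. → (28, 14)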